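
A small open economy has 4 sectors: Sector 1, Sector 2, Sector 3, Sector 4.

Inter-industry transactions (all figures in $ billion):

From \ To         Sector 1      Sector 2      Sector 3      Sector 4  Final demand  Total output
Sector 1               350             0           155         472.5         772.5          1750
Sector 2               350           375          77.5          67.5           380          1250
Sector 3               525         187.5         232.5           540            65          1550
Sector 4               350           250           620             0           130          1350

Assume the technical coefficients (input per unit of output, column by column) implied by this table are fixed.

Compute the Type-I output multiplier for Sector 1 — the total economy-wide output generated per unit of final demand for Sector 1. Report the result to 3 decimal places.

m_1 = 4.784

Technical coefficients a_ij = z_ij / X_j:
  a_11 = 350/1750 = 0.20, a_21 = 350/1750 = 0.20, a_31 = 525/1750 = 0.30, a_41 = 350/1750 = 0.20
  a_12 = 0/1250 = 0.00, a_22 = 375/1250 = 0.30, a_32 = 187.5/1250 = 0.15, a_42 = 250/1250 = 0.20
  a_13 = 155/1550 = 0.10, a_23 = 77.5/1550 = 0.05, a_33 = 232.5/1550 = 0.15, a_43 = 620/1550 = 0.40
  a_14 = 472.5/1350 = 0.35, a_24 = 67.5/1350 = 0.05, a_34 = 540/1350 = 0.40, a_44 = 0/1350 = 0.00
I − A =
  [   0.80     0.00    -0.10    -0.35]
  [  -0.20     0.70    -0.05    -0.05]
  [  -0.30    -0.15     0.85    -0.40]
  [  -0.20    -0.20    -0.40     1.00]
Compute the cofactors C_ij = (−1)^(i+j)·(3×3 minor ij) of I−A; the adjugate is their transpose:
adj(I−A) = Cᵀ =
  [ 0.460000   0.103500   0.170500   0.234375]
  [ 0.171500   0.412500   0.101500   0.121250]
  [ 0.310500   0.194500   0.489000   0.314000]
  [ 0.250500   0.181000   0.250000   0.446000]
det(I−A) = Σ_j (I−A)_1j·C_1j = (0.80)(0.460000) + (0.00)(0.171500) + (-0.10)(0.310500) + (-0.35)(0.250500) = 0.249275
(I − A)⁻¹ = adj(I−A) / det(I−A) ≈
  [   1.8454     0.4152     0.6840     0.9402]
  [   0.6880     1.6548     0.4072     0.4864]
  [   1.2456     0.7803     1.9617     1.2597]
  [   1.0049     0.7261     1.0029     1.7892]
The output multiplier for sector j is the column-j sum of the Leontief inverse (I − A)⁻¹ = adj(I−A) / det(I−A).
Column 1 of adj(I−A): (0.460000, 0.171500, 0.310500, 0.250500); det(I−A) = 0.249275.
m_1 = (0.460000 + 0.171500 + 0.310500 + 0.250500) / 0.249275 = 1.1925 / 0.249275 ≈ 4.784.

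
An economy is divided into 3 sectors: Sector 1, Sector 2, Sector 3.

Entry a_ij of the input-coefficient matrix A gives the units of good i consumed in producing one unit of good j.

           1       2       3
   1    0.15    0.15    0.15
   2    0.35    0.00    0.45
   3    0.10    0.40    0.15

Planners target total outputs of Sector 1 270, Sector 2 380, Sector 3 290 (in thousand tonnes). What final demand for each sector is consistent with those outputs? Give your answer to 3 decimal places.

d_1 = 129.000, d_2 = 155.000, d_3 = 67.500

I − A =
  [   0.85    -0.15    -0.15]
  [  -0.35     1.00    -0.45]
  [  -0.10    -0.40     0.85]
d = (I − A) x:
  d_1 = (+0.85)·270 + (-0.15)·380 + (-0.15)·290 = 129.000
  d_2 = (-0.35)·270 + (+1.00)·380 + (-0.45)·290 = 155.000
  d_3 = (-0.10)·270 + (-0.40)·380 + (+0.85)·290 = 67.500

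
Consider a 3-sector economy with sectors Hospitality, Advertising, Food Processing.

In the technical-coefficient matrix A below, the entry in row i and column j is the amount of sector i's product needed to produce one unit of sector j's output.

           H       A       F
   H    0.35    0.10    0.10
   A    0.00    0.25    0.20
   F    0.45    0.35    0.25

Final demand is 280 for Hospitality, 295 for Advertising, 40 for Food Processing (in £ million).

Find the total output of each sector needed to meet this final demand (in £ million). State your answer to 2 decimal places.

I − A =
  [   0.65    -0.10    -0.10]
  [   0.00     0.75    -0.20]
  [  -0.45    -0.35     0.75]
Cofactors of I−A, C_ij = (−1)^(i+j)·(minor ij) (rows/columns in the sector order above):
  C_11 = (0.75)(0.75) − (-0.20)(-0.35) = 0.4925
  C_12 = −[(0.00)(0.75) − (-0.20)(-0.45)] = 0.0900
  C_13 = (0.00)(-0.35) − (0.75)(-0.45) = 0.3375
  C_21 = −[(-0.10)(0.75) − (-0.10)(-0.35)] = 0.1100
  C_22 = (0.65)(0.75) − (-0.10)(-0.45) = 0.4425
  C_23 = −[(0.65)(-0.35) − (-0.10)(-0.45)] = 0.2725
  C_31 = (-0.10)(-0.20) − (-0.10)(0.75) = 0.0950
  C_32 = −[(0.65)(-0.20) − (-0.10)(0.00)] = 0.1300
  C_33 = (0.65)(0.75) − (-0.10)(0.00) = 0.4875
det(I−A) = Σ_j (I−A)_1j·C_1j = (0.65)(0.4925) + (-0.10)(0.0900) + (-0.10)(0.3375) = 0.277375
adj(I−A) = Cᵀ =
  [ 0.4925   0.1100   0.0950]
  [ 0.0900   0.4425   0.1300]
  [ 0.3375   0.2725   0.4875]
(I − A)⁻¹ = adj(I−A) / det(I−A) ≈
  [   1.7756     0.3966     0.3425]
  [   0.3245     1.5953     0.4687]
  [   1.2168     0.9824     1.7575]
x = (I − A)⁻¹ d = adj(I−A)·d / det(I−A), with det(I−A) = 0.277375:
  x_H = (0.4925·280 + 0.1100·295 + 0.0950·40) / 0.277375 = 174.15 / 0.277375 ≈ 627.85
  x_A = (0.0900·280 + 0.4425·295 + 0.1300·40) / 0.277375 = 160.9375 / 0.277375 ≈ 580.22
  x_F = (0.3375·280 + 0.2725·295 + 0.4875·40) / 0.277375 = 194.3875 / 0.277375 ≈ 700.81

x_H = 627.85, x_A = 580.22, x_F = 700.81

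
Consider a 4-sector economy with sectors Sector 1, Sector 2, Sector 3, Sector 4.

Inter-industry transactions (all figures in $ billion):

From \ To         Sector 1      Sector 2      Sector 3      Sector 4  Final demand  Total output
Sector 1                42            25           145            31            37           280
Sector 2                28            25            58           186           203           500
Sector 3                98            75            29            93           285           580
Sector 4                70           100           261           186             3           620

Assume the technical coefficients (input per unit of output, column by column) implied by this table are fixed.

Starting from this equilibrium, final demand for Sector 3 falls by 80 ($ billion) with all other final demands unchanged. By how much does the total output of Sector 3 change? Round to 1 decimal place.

Δx_3 = -128.9

Technical coefficients a_ij = z_ij / X_j:
  a_11 = 42/280 = 0.15, a_21 = 28/280 = 0.10, a_31 = 98/280 = 0.35, a_41 = 70/280 = 0.25
  a_12 = 25/500 = 0.05, a_22 = 25/500 = 0.05, a_32 = 75/500 = 0.15, a_42 = 100/500 = 0.20
  a_13 = 145/580 = 0.25, a_23 = 58/580 = 0.10, a_33 = 29/580 = 0.05, a_43 = 261/580 = 0.45
  a_14 = 31/620 = 0.05, a_24 = 186/620 = 0.30, a_34 = 93/620 = 0.15, a_44 = 186/620 = 0.30
I − A =
  [   0.85    -0.05    -0.25    -0.05]
  [  -0.10     0.95    -0.10    -0.30]
  [  -0.35    -0.15     0.95    -0.15]
  [  -0.25    -0.20    -0.45     0.70]
Compute the cofactors C_ij = (−1)^(i+j)·(3×3 minor ij) of I−A; the adjugate is their transpose:
adj(I−A) = Cᵀ =
  [ 0.476875   0.076500   0.183875   0.106250]
  [ 0.206500   0.417500   0.211500   0.239000]
  [ 0.272125   0.130500   0.494125   0.181250]
  [ 0.404250   0.230500   0.443750   0.661000]
det(I−A) = Σ_j (I−A)_1j·C_1j = (0.85)(0.476875) + (-0.05)(0.206500) + (-0.25)(0.272125) + (-0.05)(0.404250) = 0.306775
(I − A)⁻¹ = adj(I−A) / det(I−A) ≈
  [   1.5545     0.2494     0.5994     0.3463]
  [   0.6731     1.3609     0.6894     0.7791]
  [   0.8871     0.4254     1.6107     0.5908]
  [   1.3177     0.7514     1.4465     2.1547]
Δx = (I − A)⁻¹ Δd with Δd having -80 in the Sector 3 component and 0 elsewhere.
So Δx_3 = L_33 · (-80), where L_33 = adj(I−A)_33 / det(I−A) = 0.494125 / 0.306775.
Δx_3 = 0.494125 × (-80) / 0.306775 = -39.53 / 0.306775 ≈ -128.9.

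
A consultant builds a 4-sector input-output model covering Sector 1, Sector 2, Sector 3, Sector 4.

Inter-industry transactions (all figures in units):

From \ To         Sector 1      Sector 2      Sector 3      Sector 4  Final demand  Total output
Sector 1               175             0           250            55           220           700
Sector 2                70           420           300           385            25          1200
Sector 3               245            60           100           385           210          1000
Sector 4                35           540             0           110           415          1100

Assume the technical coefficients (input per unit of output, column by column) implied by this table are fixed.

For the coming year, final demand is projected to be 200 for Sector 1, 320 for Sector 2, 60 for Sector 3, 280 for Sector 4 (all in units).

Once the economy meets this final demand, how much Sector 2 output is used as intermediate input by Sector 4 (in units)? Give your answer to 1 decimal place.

z_24 = 399.4

Technical coefficients a_ij = z_ij / X_j:
  a_11 = 175/700 = 0.25, a_21 = 70/700 = 0.10, a_31 = 245/700 = 0.35, a_41 = 35/700 = 0.05
  a_12 = 0/1200 = 0.00, a_22 = 420/1200 = 0.35, a_32 = 60/1200 = 0.05, a_42 = 540/1200 = 0.45
  a_13 = 250/1000 = 0.25, a_23 = 300/1000 = 0.30, a_33 = 100/1000 = 0.10, a_43 = 0/1000 = 0.00
  a_14 = 55/1100 = 0.05, a_24 = 385/1100 = 0.35, a_34 = 385/1100 = 0.35, a_44 = 110/1100 = 0.10
I − A =
  [   0.75     0.00    -0.25    -0.05]
  [  -0.10     0.65    -0.30    -0.35]
  [  -0.35    -0.05     0.90    -0.35]
  [  -0.05    -0.45     0.00     0.90]
Compute the cofactors C_ij = (−1)^(i+j)·(3×3 minor ij) of I−A; the adjugate is their transpose:
adj(I−A) = Cᵀ =
  [ 0.324000   0.070875   0.113625   0.089750]
  [ 0.196500   0.522125   0.228625   0.302875]
  [ 0.182125   0.159625   0.316750   0.195375]
  [ 0.116250   0.265000   0.120625   0.369375]
det(I−A) = Σ_j (I−A)_1j·C_1j = (0.75)(0.324000) + (0.00)(0.196500) + (-0.25)(0.182125) + (-0.05)(0.116250) = 0.19165625
(I − A)⁻¹ = adj(I−A) / det(I−A) ≈
  [   1.6905     0.3698     0.5929     0.4683]
  [   1.0253     2.7243     1.1929     1.5803]
  [   0.9503     0.8329     1.6527     1.0194]
  [   0.6066     1.3827     0.6294     1.9273]
First solve x = (I − A)⁻¹ d = adj(I−A)·d / det(I−A); in particular x_4 = (0.116250·200 + 0.265000·320 + 0.120625·60 + 0.369375·280) / 0.19165625 = 218.7125 / 0.19165625 ≈ 1141.171.
Intermediate flow from 2 to 4: z_24 = a_24 · x_4 = 0.35 × 218.7125 / 0.19165625 = 76.549375 / 0.19165625 ≈ 399.4.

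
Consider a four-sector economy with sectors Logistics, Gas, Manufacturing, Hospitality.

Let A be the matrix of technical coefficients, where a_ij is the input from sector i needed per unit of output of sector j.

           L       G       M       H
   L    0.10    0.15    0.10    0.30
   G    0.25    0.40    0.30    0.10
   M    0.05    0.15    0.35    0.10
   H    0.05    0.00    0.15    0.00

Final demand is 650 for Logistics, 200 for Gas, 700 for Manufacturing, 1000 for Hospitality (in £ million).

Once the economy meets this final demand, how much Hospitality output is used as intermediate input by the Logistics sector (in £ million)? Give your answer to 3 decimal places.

I − A =
  [   0.90    -0.15    -0.10    -0.30]
  [  -0.25     0.60    -0.30    -0.10]
  [  -0.05    -0.15     0.65    -0.10]
  [  -0.05     0.00    -0.15     1.00]
Compute the cofactors C_ij = (−1)^(i+j)·(3×3 minor ij) of I−A; the adjugate is their transpose:
adj(I−A) = Cᵀ =
  [ 0.333750   0.117000   0.134250   0.125250]
  [ 0.179250   0.554000   0.315750   0.140750]
  [ 0.071250   0.141000   0.492750   0.084750]
  [ 0.027375   0.027000   0.080625   0.277125]
det(I−A) = Σ_j (I−A)_1j·C_1j = (0.90)(0.333750) + (-0.15)(0.179250) + (-0.10)(0.071250) + (-0.30)(0.027375) = 0.25815
(I − A)⁻¹ = adj(I−A) / det(I−A) ≈
  [   1.2929     0.4532     0.5200     0.4852]
  [   0.6944     2.1460     1.2231     0.5452]
  [   0.2760     0.5462     1.9088     0.3283]
  [   0.1060     0.1046     0.3123     1.0735]
First solve x = (I − A)⁻¹ d = adj(I−A)·d / det(I−A); in particular x_L = (0.333750·650 + 0.117000·200 + 0.134250·700 + 0.125250·1000) / 0.25815 = 459.5625 / 0.25815 ≈ 1780.21499.
Intermediate flow from H to L: z_HL = a_HL · x_L = 0.05 × 459.5625 / 0.25815 = 22.978125 / 0.25815 ≈ 89.011.

z_HL = 89.011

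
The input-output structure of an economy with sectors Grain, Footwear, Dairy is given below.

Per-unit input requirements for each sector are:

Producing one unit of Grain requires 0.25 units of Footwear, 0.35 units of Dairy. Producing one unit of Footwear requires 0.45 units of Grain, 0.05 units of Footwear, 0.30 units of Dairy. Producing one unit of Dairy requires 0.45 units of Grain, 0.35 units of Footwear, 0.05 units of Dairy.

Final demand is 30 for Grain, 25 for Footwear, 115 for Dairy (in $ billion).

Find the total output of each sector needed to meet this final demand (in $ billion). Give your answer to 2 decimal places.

x_1 = 232.82, x_2 = 185.35, x_3 = 265.36

I − A =
  [   1.00    -0.45    -0.45]
  [  -0.25     0.95    -0.35]
  [  -0.35    -0.30     0.95]
Cofactors of I−A, C_ij = (−1)^(i+j)·(minor ij) (rows/columns in the sector order above):
  C_11 = (0.95)(0.95) − (-0.35)(-0.30) = 0.7975
  C_12 = −[(-0.25)(0.95) − (-0.35)(-0.35)] = 0.3600
  C_13 = (-0.25)(-0.30) − (0.95)(-0.35) = 0.4075
  C_21 = −[(-0.45)(0.95) − (-0.45)(-0.30)] = 0.5625
  C_22 = (1.00)(0.95) − (-0.45)(-0.35) = 0.7925
  C_23 = −[(1.00)(-0.30) − (-0.45)(-0.35)] = 0.4575
  C_31 = (-0.45)(-0.35) − (-0.45)(0.95) = 0.5850
  C_32 = −[(1.00)(-0.35) − (-0.45)(-0.25)] = 0.4625
  C_33 = (1.00)(0.95) − (-0.45)(-0.25) = 0.8375
det(I−A) = Σ_j (I−A)_1j·C_1j = (1.00)(0.7975) + (-0.45)(0.3600) + (-0.45)(0.4075) = 0.452125
adj(I−A) = Cᵀ =
  [ 0.7975   0.5625   0.5850]
  [ 0.3600   0.7925   0.4625]
  [ 0.4075   0.4575   0.8375]
(I − A)⁻¹ = adj(I−A) / det(I−A) ≈
  [   1.7639     1.2441     1.2939]
  [   0.7962     1.7528     1.0229]
  [   0.9013     1.0119     1.8524]
x = (I − A)⁻¹ d = adj(I−A)·d / det(I−A), with det(I−A) = 0.452125:
  x_1 = (0.7975·30 + 0.5625·25 + 0.5850·115) / 0.452125 = 105.2625 / 0.452125 ≈ 232.82
  x_2 = (0.3600·30 + 0.7925·25 + 0.4625·115) / 0.452125 = 83.80 / 0.452125 ≈ 185.35
  x_3 = (0.4075·30 + 0.4575·25 + 0.8375·115) / 0.452125 = 119.975 / 0.452125 ≈ 265.36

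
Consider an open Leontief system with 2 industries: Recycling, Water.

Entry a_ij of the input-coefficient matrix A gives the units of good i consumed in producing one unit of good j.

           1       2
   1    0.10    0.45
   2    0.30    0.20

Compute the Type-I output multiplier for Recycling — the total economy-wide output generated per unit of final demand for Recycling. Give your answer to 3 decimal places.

m_1 = 1.880

I − A =
  [   0.90    -0.45]
  [  -0.30     0.80]
det(I−A) = (0.90)(0.80) − (-0.45)(-0.30) = 0.5850
adj(I−A) = [[0.80, 0.45], [0.30, 0.90]]
(I − A)⁻¹ = adj(I−A) / det(I−A) ≈
  [   1.3675     0.7692]
  [   0.5128     1.5385]
The output multiplier for sector j is the column-j sum of the Leontief inverse (I − A)⁻¹ = adj(I−A) / det(I−A).
Column 1 of adj(I−A): (0.80, 0.30); det(I−A) = 0.5850.
m_1 = (0.80 + 0.30) / 0.5850 = 1.10 / 0.5850 ≈ 1.880.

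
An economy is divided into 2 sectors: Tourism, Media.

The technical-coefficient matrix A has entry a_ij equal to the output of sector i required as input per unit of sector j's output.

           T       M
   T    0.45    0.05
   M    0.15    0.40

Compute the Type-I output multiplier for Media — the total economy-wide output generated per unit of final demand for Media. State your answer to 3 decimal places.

m_M = 1.860

I − A =
  [   0.55    -0.05]
  [  -0.15     0.60]
det(I−A) = (0.55)(0.60) − (-0.05)(-0.15) = 0.3225
adj(I−A) = [[0.60, 0.05], [0.15, 0.55]]
(I − A)⁻¹ = adj(I−A) / det(I−A) ≈
  [   1.8605     0.1550]
  [   0.4651     1.7054]
The output multiplier for sector j is the column-j sum of the Leontief inverse (I − A)⁻¹ = adj(I−A) / det(I−A).
Column M of adj(I−A): (0.05, 0.55); det(I−A) = 0.3225.
m_M = (0.05 + 0.55) / 0.3225 = 0.60 / 0.3225 ≈ 1.860.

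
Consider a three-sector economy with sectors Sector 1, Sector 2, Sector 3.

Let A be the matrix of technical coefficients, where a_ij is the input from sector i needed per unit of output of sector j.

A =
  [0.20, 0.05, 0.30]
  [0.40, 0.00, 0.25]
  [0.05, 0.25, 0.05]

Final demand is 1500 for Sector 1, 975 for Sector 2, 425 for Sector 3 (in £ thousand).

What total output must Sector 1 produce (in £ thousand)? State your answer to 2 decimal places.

I − A =
  [   0.80    -0.05    -0.30]
  [  -0.40     1.00    -0.25]
  [  -0.05    -0.25     0.95]
Cofactors of I−A, C_ij = (−1)^(i+j)·(minor ij) (rows/columns in the sector order above):
  C_11 = (1.00)(0.95) − (-0.25)(-0.25) = 0.8875
  C_12 = −[(-0.40)(0.95) − (-0.25)(-0.05)] = 0.3925
  C_13 = (-0.40)(-0.25) − (1.00)(-0.05) = 0.1500
  C_21 = −[(-0.05)(0.95) − (-0.30)(-0.25)] = 0.1225
  C_22 = (0.80)(0.95) − (-0.30)(-0.05) = 0.7450
  C_23 = −[(0.80)(-0.25) − (-0.05)(-0.05)] = 0.2025
  C_31 = (-0.05)(-0.25) − (-0.30)(1.00) = 0.3125
  C_32 = −[(0.80)(-0.25) − (-0.30)(-0.40)] = 0.3200
  C_33 = (0.80)(1.00) − (-0.05)(-0.40) = 0.7800
det(I−A) = Σ_j (I−A)_1j·C_1j = (0.80)(0.8875) + (-0.05)(0.3925) + (-0.30)(0.1500) = 0.645375
adj(I−A) = Cᵀ =
  [ 0.8875   0.1225   0.3125]
  [ 0.3925   0.7450   0.3200]
  [ 0.1500   0.2025   0.7800]
(I − A)⁻¹ = adj(I−A) / det(I−A) ≈
  [   1.3752     0.1898     0.4842]
  [   0.6082     1.1544     0.4958]
  [   0.2324     0.3138     1.2086]
x = (I − A)⁻¹ d = adj(I−A)·d / det(I−A), with det(I−A) = 0.645375:
  x_1 = (0.8875·1500 + 0.1225·975 + 0.3125·425) / 0.645375 = 1583.50 / 0.645375 ≈ 2453.61
  x_2 = (0.3925·1500 + 0.7450·975 + 0.3200·425) / 0.645375 = 1451.125 / 0.645375 ≈ 2248.50
  x_3 = (0.1500·1500 + 0.2025·975 + 0.7800·425) / 0.645375 = 753.9375 / 0.645375 ≈ 1168.22

x_1 = 2453.61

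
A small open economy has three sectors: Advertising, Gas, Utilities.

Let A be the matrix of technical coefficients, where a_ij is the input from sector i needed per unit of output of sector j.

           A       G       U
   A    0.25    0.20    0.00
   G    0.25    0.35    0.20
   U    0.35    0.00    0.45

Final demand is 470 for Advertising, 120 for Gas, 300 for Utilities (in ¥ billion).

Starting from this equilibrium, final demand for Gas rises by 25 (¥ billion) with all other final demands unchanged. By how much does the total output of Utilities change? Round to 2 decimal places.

I − A =
  [   0.75    -0.20     0.00]
  [  -0.25     0.65    -0.20]
  [  -0.35     0.00     0.55]
Cofactors of I−A, C_ij = (−1)^(i+j)·(minor ij) (rows/columns in the sector order above):
  C_11 = (0.65)(0.55) − (-0.20)(0.00) = 0.3575
  C_12 = −[(-0.25)(0.55) − (-0.20)(-0.35)] = 0.2075
  C_13 = (-0.25)(0.00) − (0.65)(-0.35) = 0.2275
  C_21 = −[(-0.20)(0.55) − (0.00)(0.00)] = 0.1100
  C_22 = (0.75)(0.55) − (0.00)(-0.35) = 0.4125
  C_23 = −[(0.75)(0.00) − (-0.20)(-0.35)] = 0.0700
  C_31 = (-0.20)(-0.20) − (0.00)(0.65) = 0.0400
  C_32 = −[(0.75)(-0.20) − (0.00)(-0.25)] = 0.1500
  C_33 = (0.75)(0.65) − (-0.20)(-0.25) = 0.4375
det(I−A) = Σ_j (I−A)_1j·C_1j = (0.75)(0.3575) + (-0.20)(0.2075) + (0.00)(0.2275) = 0.226625
adj(I−A) = Cᵀ =
  [ 0.3575   0.1100   0.0400]
  [ 0.2075   0.4125   0.1500]
  [ 0.2275   0.0700   0.4375]
(I − A)⁻¹ = adj(I−A) / det(I−A) ≈
  [   1.5775     0.4854     0.1765]
  [   0.9156     1.8202     0.6619]
  [   1.0039     0.3089     1.9305]
Δx = (I − A)⁻¹ Δd with Δd having +25 in the Gas component and 0 elsewhere.
So Δx_U = L_UG · (+25), where L_UG = adj(I−A)_UG / det(I−A) = 0.0700 / 0.226625.
Δx_U = 0.0700 × (+25) / 0.226625 = 1.75 / 0.226625 ≈ 7.72.

Δx_U = 7.72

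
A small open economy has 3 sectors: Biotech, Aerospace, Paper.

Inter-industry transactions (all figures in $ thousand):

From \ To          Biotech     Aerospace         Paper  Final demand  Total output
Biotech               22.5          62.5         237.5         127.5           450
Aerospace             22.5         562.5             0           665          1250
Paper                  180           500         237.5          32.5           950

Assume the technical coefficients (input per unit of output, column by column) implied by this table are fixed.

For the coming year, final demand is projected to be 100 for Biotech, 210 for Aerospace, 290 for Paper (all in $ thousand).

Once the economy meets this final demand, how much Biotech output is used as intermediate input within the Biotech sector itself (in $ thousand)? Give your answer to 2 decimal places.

Technical coefficients a_ij = z_ij / X_j:
  a_BB = 22.5/450 = 0.05, a_AB = 22.5/450 = 0.05, a_PB = 180/450 = 0.40
  a_BA = 62.5/1250 = 0.05, a_AA = 562.5/1250 = 0.45, a_PA = 500/1250 = 0.40
  a_BP = 237.5/950 = 0.25, a_AP = 0/950 = 0.00, a_PP = 237.5/950 = 0.25
I − A =
  [   0.95    -0.05    -0.25]
  [  -0.05     0.55     0.00]
  [  -0.40    -0.40     0.75]
Cofactors of I−A, C_ij = (−1)^(i+j)·(minor ij) (rows/columns in the sector order above):
  C_11 = (0.55)(0.75) − (0.00)(-0.40) = 0.4125
  C_12 = −[(-0.05)(0.75) − (0.00)(-0.40)] = 0.0375
  C_13 = (-0.05)(-0.40) − (0.55)(-0.40) = 0.2400
  C_21 = −[(-0.05)(0.75) − (-0.25)(-0.40)] = 0.1375
  C_22 = (0.95)(0.75) − (-0.25)(-0.40) = 0.6125
  C_23 = −[(0.95)(-0.40) − (-0.05)(-0.40)] = 0.4000
  C_31 = (-0.05)(0.00) − (-0.25)(0.55) = 0.1375
  C_32 = −[(0.95)(0.00) − (-0.25)(-0.05)] = 0.0125
  C_33 = (0.95)(0.55) − (-0.05)(-0.05) = 0.5200
det(I−A) = Σ_j (I−A)_1j·C_1j = (0.95)(0.4125) + (-0.05)(0.0375) + (-0.25)(0.2400) = 0.3300
adj(I−A) = Cᵀ =
  [ 0.4125   0.1375   0.1375]
  [ 0.0375   0.6125   0.0125]
  [ 0.2400   0.4000   0.5200]
(I − A)⁻¹ = adj(I−A) / det(I−A) ≈
  [   1.2500     0.4167     0.4167]
  [   0.1136     1.8561     0.0379]
  [   0.7273     1.2121     1.5758]
First solve x = (I − A)⁻¹ d = adj(I−A)·d / det(I−A); in particular x_B = (0.4125·100 + 0.1375·210 + 0.1375·290) / 0.3300 = 110.00 / 0.3300 ≈ 333.3333.
Intermediate flow from B to B: z_BB = a_BB · x_B = 0.05 × 110.00 / 0.3300 = 5.50 / 0.3300 ≈ 16.67.

z_BB = 16.67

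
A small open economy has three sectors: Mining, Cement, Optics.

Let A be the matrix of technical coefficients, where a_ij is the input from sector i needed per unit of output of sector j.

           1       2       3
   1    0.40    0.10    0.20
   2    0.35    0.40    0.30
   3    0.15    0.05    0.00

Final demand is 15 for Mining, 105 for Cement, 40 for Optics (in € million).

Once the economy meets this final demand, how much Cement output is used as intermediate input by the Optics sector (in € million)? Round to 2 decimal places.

I − A =
  [   0.60    -0.10    -0.20]
  [  -0.35     0.60    -0.30]
  [  -0.15    -0.05     1.00]
Cofactors of I−A, C_ij = (−1)^(i+j)·(minor ij) (rows/columns in the sector order above):
  C_11 = (0.60)(1.00) − (-0.30)(-0.05) = 0.5850
  C_12 = −[(-0.35)(1.00) − (-0.30)(-0.15)] = 0.3950
  C_13 = (-0.35)(-0.05) − (0.60)(-0.15) = 0.1075
  C_21 = −[(-0.10)(1.00) − (-0.20)(-0.05)] = 0.1100
  C_22 = (0.60)(1.00) − (-0.20)(-0.15) = 0.5700
  C_23 = −[(0.60)(-0.05) − (-0.10)(-0.15)] = 0.0450
  C_31 = (-0.10)(-0.30) − (-0.20)(0.60) = 0.1500
  C_32 = −[(0.60)(-0.30) − (-0.20)(-0.35)] = 0.2500
  C_33 = (0.60)(0.60) − (-0.10)(-0.35) = 0.3250
det(I−A) = Σ_j (I−A)_1j·C_1j = (0.60)(0.5850) + (-0.10)(0.3950) + (-0.20)(0.1075) = 0.2900
adj(I−A) = Cᵀ =
  [ 0.5850   0.1100   0.1500]
  [ 0.3950   0.5700   0.2500]
  [ 0.1075   0.0450   0.3250]
(I − A)⁻¹ = adj(I−A) / det(I−A) ≈
  [   2.0172     0.3793     0.5172]
  [   1.3621     1.9655     0.8621]
  [   0.3707     0.1552     1.1207]
First solve x = (I − A)⁻¹ d = adj(I−A)·d / det(I−A); in particular x_3 = (0.1075·15 + 0.0450·105 + 0.3250·40) / 0.2900 = 19.3375 / 0.2900 ≈ 66.6810.
Intermediate flow from 2 to 3: z_23 = a_23 · x_3 = 0.30 × 19.3375 / 0.2900 = 5.80125 / 0.2900 ≈ 20.00.

z_23 = 20.00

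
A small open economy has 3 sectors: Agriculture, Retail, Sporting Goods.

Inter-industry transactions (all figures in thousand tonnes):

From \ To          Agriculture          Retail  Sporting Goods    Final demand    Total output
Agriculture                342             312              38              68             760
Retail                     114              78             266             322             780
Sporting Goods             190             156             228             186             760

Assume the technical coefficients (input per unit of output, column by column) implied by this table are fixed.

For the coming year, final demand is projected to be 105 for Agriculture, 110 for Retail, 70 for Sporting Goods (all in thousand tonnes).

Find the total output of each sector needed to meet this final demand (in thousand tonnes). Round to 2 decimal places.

x_A = 474.91, x_R = 344.50, x_S = 368.04

Technical coefficients a_ij = z_ij / X_j:
  a_AA = 342/760 = 0.45, a_RA = 114/760 = 0.15, a_SA = 190/760 = 0.25
  a_AR = 312/780 = 0.40, a_RR = 78/780 = 0.10, a_SR = 156/780 = 0.20
  a_AS = 38/760 = 0.05, a_RS = 266/760 = 0.35, a_SS = 228/760 = 0.30
I − A =
  [   0.55    -0.40    -0.05]
  [  -0.15     0.90    -0.35]
  [  -0.25    -0.20     0.70]
Cofactors of I−A, C_ij = (−1)^(i+j)·(minor ij) (rows/columns in the sector order above):
  C_11 = (0.90)(0.70) − (-0.35)(-0.20) = 0.5600
  C_12 = −[(-0.15)(0.70) − (-0.35)(-0.25)] = 0.1925
  C_13 = (-0.15)(-0.20) − (0.90)(-0.25) = 0.2550
  C_21 = −[(-0.40)(0.70) − (-0.05)(-0.20)] = 0.2900
  C_22 = (0.55)(0.70) − (-0.05)(-0.25) = 0.3725
  C_23 = −[(0.55)(-0.20) − (-0.40)(-0.25)] = 0.2100
  C_31 = (-0.40)(-0.35) − (-0.05)(0.90) = 0.1850
  C_32 = −[(0.55)(-0.35) − (-0.05)(-0.15)] = 0.2000
  C_33 = (0.55)(0.90) − (-0.40)(-0.15) = 0.4350
det(I−A) = Σ_j (I−A)_1j·C_1j = (0.55)(0.5600) + (-0.40)(0.1925) + (-0.05)(0.2550) = 0.21825
adj(I−A) = Cᵀ =
  [ 0.5600   0.2900   0.1850]
  [ 0.1925   0.3725   0.2000]
  [ 0.2550   0.2100   0.4350]
(I − A)⁻¹ = adj(I−A) / det(I−A) ≈
  [   2.5659     1.3288     0.8477]
  [   0.8820     1.7068     0.9164]
  [   1.1684     0.9622     1.9931]
x = (I − A)⁻¹ d = adj(I−A)·d / det(I−A), with det(I−A) = 0.21825:
  x_A = (0.5600·105 + 0.2900·110 + 0.1850·70) / 0.21825 = 103.65 / 0.21825 ≈ 474.91
  x_R = (0.1925·105 + 0.3725·110 + 0.2000·70) / 0.21825 = 75.1875 / 0.21825 ≈ 344.50
  x_S = (0.2550·105 + 0.2100·110 + 0.4350·70) / 0.21825 = 80.325 / 0.21825 ≈ 368.04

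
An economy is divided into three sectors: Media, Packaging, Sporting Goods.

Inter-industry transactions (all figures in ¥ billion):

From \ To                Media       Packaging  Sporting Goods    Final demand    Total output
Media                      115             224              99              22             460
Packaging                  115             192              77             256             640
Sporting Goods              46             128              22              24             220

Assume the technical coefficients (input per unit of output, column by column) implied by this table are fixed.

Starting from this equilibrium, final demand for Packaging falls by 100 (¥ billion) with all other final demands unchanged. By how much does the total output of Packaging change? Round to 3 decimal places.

Technical coefficients a_ij = z_ij / X_j:
  a_MM = 115/460 = 0.25, a_PM = 115/460 = 0.25, a_SM = 46/460 = 0.10
  a_MP = 224/640 = 0.35, a_PP = 192/640 = 0.30, a_SP = 128/640 = 0.20
  a_MS = 99/220 = 0.45, a_PS = 77/220 = 0.35, a_SS = 22/220 = 0.10
I − A =
  [   0.75    -0.35    -0.45]
  [  -0.25     0.70    -0.35]
  [  -0.10    -0.20     0.90]
Cofactors of I−A, C_ij = (−1)^(i+j)·(minor ij) (rows/columns in the sector order above):
  C_11 = (0.70)(0.90) − (-0.35)(-0.20) = 0.5600
  C_12 = −[(-0.25)(0.90) − (-0.35)(-0.10)] = 0.2600
  C_13 = (-0.25)(-0.20) − (0.70)(-0.10) = 0.1200
  C_21 = −[(-0.35)(0.90) − (-0.45)(-0.20)] = 0.4050
  C_22 = (0.75)(0.90) − (-0.45)(-0.10) = 0.6300
  C_23 = −[(0.75)(-0.20) − (-0.35)(-0.10)] = 0.1850
  C_31 = (-0.35)(-0.35) − (-0.45)(0.70) = 0.4375
  C_32 = −[(0.75)(-0.35) − (-0.45)(-0.25)] = 0.3750
  C_33 = (0.75)(0.70) − (-0.35)(-0.25) = 0.4375
det(I−A) = Σ_j (I−A)_1j·C_1j = (0.75)(0.5600) + (-0.35)(0.2600) + (-0.45)(0.1200) = 0.2750
adj(I−A) = Cᵀ =
  [ 0.5600   0.4050   0.4375]
  [ 0.2600   0.6300   0.3750]
  [ 0.1200   0.1850   0.4375]
(I − A)⁻¹ = adj(I−A) / det(I−A) ≈
  [   2.0364     1.4727     1.5909]
  [   0.9455     2.2909     1.3636]
  [   0.4364     0.6727     1.5909]
Δx = (I − A)⁻¹ Δd with Δd having -100 in the Packaging component and 0 elsewhere.
So Δx_P = L_PP · (-100), where L_PP = adj(I−A)_PP / det(I−A) = 0.6300 / 0.2750.
Δx_P = 0.6300 × (-100) / 0.2750 = -63.00 / 0.2750 ≈ -229.091.

Δx_P = -229.091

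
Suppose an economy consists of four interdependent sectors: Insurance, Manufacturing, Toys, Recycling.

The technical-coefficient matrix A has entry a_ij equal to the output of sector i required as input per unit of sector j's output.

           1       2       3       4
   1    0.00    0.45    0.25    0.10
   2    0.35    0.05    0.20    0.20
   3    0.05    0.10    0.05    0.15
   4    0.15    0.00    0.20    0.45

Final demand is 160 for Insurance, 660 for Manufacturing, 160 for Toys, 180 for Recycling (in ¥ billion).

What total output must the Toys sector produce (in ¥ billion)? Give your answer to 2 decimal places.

x_3 = 473.93

I − A =
  [   1.00    -0.45    -0.25    -0.10]
  [  -0.35     0.95    -0.20    -0.20]
  [  -0.05    -0.10     0.95    -0.15]
  [  -0.15     0.00    -0.20     0.55]
Compute the cofactors C_ij = (−1)^(i+j)·(3×3 minor ij) of I−A; the adjugate is their transpose:
adj(I−A) = Cᵀ =
  [ 0.452875   0.237375   0.217125   0.227875]
  [ 0.212875   0.464750   0.209625   0.264875]
  [ 0.069750   0.076000   0.408125   0.151625]
  [ 0.148875   0.092375   0.207625   0.707750]
det(I−A) = Σ_j (I−A)_1j·C_1j = (1.00)(0.452875) + (-0.45)(0.212875) + (-0.25)(0.069750) + (-0.10)(0.148875) = 0.32475625
(I − A)⁻¹ = adj(I−A) / det(I−A) ≈
  [   1.3945     0.7309     0.6686     0.7017]
  [   0.6555     1.4311     0.6455     0.8156]
  [   0.2148     0.2340     1.2567     0.4669]
  [   0.4584     0.2844     0.6393     2.1793]
x = (I − A)⁻¹ d = adj(I−A)·d / det(I−A), with det(I−A) = 0.32475625:
  x_1 = (0.452875·160 + 0.237375·660 + 0.217125·160 + 0.227875·180) / 0.32475625 = 304.885 / 0.32475625 ≈ 938.81
  x_2 = (0.212875·160 + 0.464750·660 + 0.209625·160 + 0.264875·180) / 0.32475625 = 422.0125 / 0.32475625 ≈ 1299.47
  x_3 = (0.069750·160 + 0.076000·660 + 0.408125·160 + 0.151625·180) / 0.32475625 = 153.9125 / 0.32475625 ≈ 473.93
  x_4 = (0.148875·160 + 0.092375·660 + 0.207625·160 + 0.707750·180) / 0.32475625 = 245.4025 / 0.32475625 ≈ 755.65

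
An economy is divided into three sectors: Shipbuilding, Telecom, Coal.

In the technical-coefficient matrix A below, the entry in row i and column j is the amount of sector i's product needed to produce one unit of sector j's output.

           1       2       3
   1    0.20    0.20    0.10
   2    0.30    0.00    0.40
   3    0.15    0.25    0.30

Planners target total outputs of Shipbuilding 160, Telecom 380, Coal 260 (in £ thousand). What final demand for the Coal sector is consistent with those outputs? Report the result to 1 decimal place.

d_3 = 63.0

I − A =
  [   0.80    -0.20    -0.10]
  [  -0.30     1.00    -0.40]
  [  -0.15    -0.25     0.70]
d = (I − A) x:
  d_1 = (+0.80)·160 + (-0.20)·380 + (-0.10)·260 = 26.0
  d_2 = (-0.30)·160 + (+1.00)·380 + (-0.40)·260 = 228.0
  d_3 = (-0.15)·160 + (-0.25)·380 + (+0.70)·260 = 63.0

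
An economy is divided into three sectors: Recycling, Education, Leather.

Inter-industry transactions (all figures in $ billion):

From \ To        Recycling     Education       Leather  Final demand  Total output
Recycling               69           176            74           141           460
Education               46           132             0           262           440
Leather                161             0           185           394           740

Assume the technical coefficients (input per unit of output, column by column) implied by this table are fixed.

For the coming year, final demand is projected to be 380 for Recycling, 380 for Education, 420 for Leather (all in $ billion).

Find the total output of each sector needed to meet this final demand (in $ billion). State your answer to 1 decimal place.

x_R = 875.3, x_E = 667.9, x_L = 968.5

Technical coefficients a_ij = z_ij / X_j:
  a_RR = 69/460 = 0.15, a_ER = 46/460 = 0.10, a_LR = 161/460 = 0.35
  a_RE = 176/440 = 0.40, a_EE = 132/440 = 0.30, a_LE = 0/440 = 0.00
  a_RL = 74/740 = 0.10, a_EL = 0/740 = 0.00, a_LL = 185/740 = 0.25
I − A =
  [   0.85    -0.40    -0.10]
  [  -0.10     0.70     0.00]
  [  -0.35     0.00     0.75]
Cofactors of I−A, C_ij = (−1)^(i+j)·(minor ij) (rows/columns in the sector order above):
  C_11 = (0.70)(0.75) − (0.00)(0.00) = 0.5250
  C_12 = −[(-0.10)(0.75) − (0.00)(-0.35)] = 0.0750
  C_13 = (-0.10)(0.00) − (0.70)(-0.35) = 0.2450
  C_21 = −[(-0.40)(0.75) − (-0.10)(0.00)] = 0.3000
  C_22 = (0.85)(0.75) − (-0.10)(-0.35) = 0.6025
  C_23 = −[(0.85)(0.00) − (-0.40)(-0.35)] = 0.1400
  C_31 = (-0.40)(0.00) − (-0.10)(0.70) = 0.0700
  C_32 = −[(0.85)(0.00) − (-0.10)(-0.10)] = 0.0100
  C_33 = (0.85)(0.70) − (-0.40)(-0.10) = 0.5550
det(I−A) = Σ_j (I−A)_1j·C_1j = (0.85)(0.5250) + (-0.40)(0.0750) + (-0.10)(0.2450) = 0.39175
adj(I−A) = Cᵀ =
  [ 0.5250   0.3000   0.0700]
  [ 0.0750   0.6025   0.0100]
  [ 0.2450   0.1400   0.5550]
(I − A)⁻¹ = adj(I−A) / det(I−A) ≈
  [   1.3401     0.7658     0.1787]
  [   0.1914     1.5380     0.0255]
  [   0.6254     0.3574     1.4167]
x = (I − A)⁻¹ d = adj(I−A)·d / det(I−A), with det(I−A) = 0.39175:
  x_R = (0.5250·380 + 0.3000·380 + 0.0700·420) / 0.39175 = 342.90 / 0.39175 ≈ 875.3
  x_E = (0.0750·380 + 0.6025·380 + 0.0100·420) / 0.39175 = 261.65 / 0.39175 ≈ 667.9
  x_L = (0.2450·380 + 0.1400·380 + 0.5550·420) / 0.39175 = 379.40 / 0.39175 ≈ 968.5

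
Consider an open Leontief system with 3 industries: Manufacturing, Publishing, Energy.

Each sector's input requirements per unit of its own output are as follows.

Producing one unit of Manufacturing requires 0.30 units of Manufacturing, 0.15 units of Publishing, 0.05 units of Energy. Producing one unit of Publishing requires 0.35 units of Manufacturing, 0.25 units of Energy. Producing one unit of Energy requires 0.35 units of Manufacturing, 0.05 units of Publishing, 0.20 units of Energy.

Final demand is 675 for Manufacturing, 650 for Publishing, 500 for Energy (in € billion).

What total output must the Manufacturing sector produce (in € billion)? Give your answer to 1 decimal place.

I − A =
  [   0.70    -0.35    -0.35]
  [  -0.15     1.00    -0.05]
  [  -0.05    -0.25     0.80]
Cofactors of I−A, C_ij = (−1)^(i+j)·(minor ij) (rows/columns in the sector order above):
  C_11 = (1.00)(0.80) − (-0.05)(-0.25) = 0.7875
  C_12 = −[(-0.15)(0.80) − (-0.05)(-0.05)] = 0.1225
  C_13 = (-0.15)(-0.25) − (1.00)(-0.05) = 0.0875
  C_21 = −[(-0.35)(0.80) − (-0.35)(-0.25)] = 0.3675
  C_22 = (0.70)(0.80) − (-0.35)(-0.05) = 0.5425
  C_23 = −[(0.70)(-0.25) − (-0.35)(-0.05)] = 0.1925
  C_31 = (-0.35)(-0.05) − (-0.35)(1.00) = 0.3675
  C_32 = −[(0.70)(-0.05) − (-0.35)(-0.15)] = 0.0875
  C_33 = (0.70)(1.00) − (-0.35)(-0.15) = 0.6475
det(I−A) = Σ_j (I−A)_1j·C_1j = (0.70)(0.7875) + (-0.35)(0.1225) + (-0.35)(0.0875) = 0.47775
adj(I−A) = Cᵀ =
  [ 0.7875   0.3675   0.3675]
  [ 0.1225   0.5425   0.0875]
  [ 0.0875   0.1925   0.6475]
(I − A)⁻¹ = adj(I−A) / det(I−A) ≈
  [   1.6484     0.7692     0.7692]
  [   0.2564     1.1355     0.1832]
  [   0.1832     0.4029     1.3553]
x = (I − A)⁻¹ d = adj(I−A)·d / det(I−A), with det(I−A) = 0.47775:
  x_1 = (0.7875·675 + 0.3675·650 + 0.3675·500) / 0.47775 = 954.1875 / 0.47775 ≈ 1997.3
  x_2 = (0.1225·675 + 0.5425·650 + 0.0875·500) / 0.47775 = 479.0625 / 0.47775 ≈ 1002.7
  x_3 = (0.0875·675 + 0.1925·650 + 0.6475·500) / 0.47775 = 507.9375 / 0.47775 ≈ 1063.2

x_1 = 1997.3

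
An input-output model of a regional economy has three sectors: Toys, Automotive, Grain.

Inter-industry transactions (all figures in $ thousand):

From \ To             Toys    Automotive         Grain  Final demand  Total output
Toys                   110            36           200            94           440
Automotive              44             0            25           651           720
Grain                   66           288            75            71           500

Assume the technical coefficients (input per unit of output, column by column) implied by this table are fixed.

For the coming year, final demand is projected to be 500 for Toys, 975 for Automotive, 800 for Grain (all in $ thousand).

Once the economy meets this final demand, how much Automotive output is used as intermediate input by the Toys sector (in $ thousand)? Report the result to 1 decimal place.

Technical coefficients a_ij = z_ij / X_j:
  a_11 = 110/440 = 0.25, a_21 = 44/440 = 0.10, a_31 = 66/440 = 0.15
  a_12 = 36/720 = 0.05, a_22 = 0/720 = 0.00, a_32 = 288/720 = 0.40
  a_13 = 200/500 = 0.40, a_23 = 25/500 = 0.05, a_33 = 75/500 = 0.15
I − A =
  [   0.75    -0.05    -0.40]
  [  -0.10     1.00    -0.05]
  [  -0.15    -0.40     0.85]
Cofactors of I−A, C_ij = (−1)^(i+j)·(minor ij) (rows/columns in the sector order above):
  C_11 = (1.00)(0.85) − (-0.05)(-0.40) = 0.8300
  C_12 = −[(-0.10)(0.85) − (-0.05)(-0.15)] = 0.0925
  C_13 = (-0.10)(-0.40) − (1.00)(-0.15) = 0.1900
  C_21 = −[(-0.05)(0.85) − (-0.40)(-0.40)] = 0.2025
  C_22 = (0.75)(0.85) − (-0.40)(-0.15) = 0.5775
  C_23 = −[(0.75)(-0.40) − (-0.05)(-0.15)] = 0.3075
  C_31 = (-0.05)(-0.05) − (-0.40)(1.00) = 0.4025
  C_32 = −[(0.75)(-0.05) − (-0.40)(-0.10)] = 0.0775
  C_33 = (0.75)(1.00) − (-0.05)(-0.10) = 0.7450
det(I−A) = Σ_j (I−A)_1j·C_1j = (0.75)(0.8300) + (-0.05)(0.0925) + (-0.40)(0.1900) = 0.541875
adj(I−A) = Cᵀ =
  [ 0.8300   0.2025   0.4025]
  [ 0.0925   0.5775   0.0775]
  [ 0.1900   0.3075   0.7450]
(I − A)⁻¹ = adj(I−A) / det(I−A) ≈
  [   1.5317     0.3737     0.7428]
  [   0.1707     1.0657     0.1430]
  [   0.3506     0.5675     1.3749]
First solve x = (I − A)⁻¹ d = adj(I−A)·d / det(I−A); in particular x_1 = (0.8300·500 + 0.2025·975 + 0.4025·800) / 0.541875 = 934.4375 / 0.541875 ≈ 1724.452.
Intermediate flow from 2 to 1: z_21 = a_21 · x_1 = 0.10 × 934.4375 / 0.541875 = 93.44375 / 0.541875 ≈ 172.4.

z_21 = 172.4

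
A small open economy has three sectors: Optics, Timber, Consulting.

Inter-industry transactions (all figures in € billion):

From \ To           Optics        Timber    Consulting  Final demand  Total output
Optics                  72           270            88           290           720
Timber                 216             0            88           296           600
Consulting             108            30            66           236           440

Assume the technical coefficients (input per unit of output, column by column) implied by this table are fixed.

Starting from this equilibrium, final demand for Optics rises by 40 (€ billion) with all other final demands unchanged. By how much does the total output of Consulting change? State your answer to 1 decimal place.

Technical coefficients a_ij = z_ij / X_j:
  a_11 = 72/720 = 0.10, a_21 = 216/720 = 0.30, a_31 = 108/720 = 0.15
  a_12 = 270/600 = 0.45, a_22 = 0/600 = 0.00, a_32 = 30/600 = 0.05
  a_13 = 88/440 = 0.20, a_23 = 88/440 = 0.20, a_33 = 66/440 = 0.15
I − A =
  [   0.90    -0.45    -0.20]
  [  -0.30     1.00    -0.20]
  [  -0.15    -0.05     0.85]
Cofactors of I−A, C_ij = (−1)^(i+j)·(minor ij) (rows/columns in the sector order above):
  C_11 = (1.00)(0.85) − (-0.20)(-0.05) = 0.8400
  C_12 = −[(-0.30)(0.85) − (-0.20)(-0.15)] = 0.2850
  C_13 = (-0.30)(-0.05) − (1.00)(-0.15) = 0.1650
  C_21 = −[(-0.45)(0.85) − (-0.20)(-0.05)] = 0.3925
  C_22 = (0.90)(0.85) − (-0.20)(-0.15) = 0.7350
  C_23 = −[(0.90)(-0.05) − (-0.45)(-0.15)] = 0.1125
  C_31 = (-0.45)(-0.20) − (-0.20)(1.00) = 0.2900
  C_32 = −[(0.90)(-0.20) − (-0.20)(-0.30)] = 0.2400
  C_33 = (0.90)(1.00) − (-0.45)(-0.30) = 0.7650
det(I−A) = Σ_j (I−A)_1j·C_1j = (0.90)(0.8400) + (-0.45)(0.2850) + (-0.20)(0.1650) = 0.59475
adj(I−A) = Cᵀ =
  [ 0.8400   0.3925   0.2900]
  [ 0.2850   0.7350   0.2400]
  [ 0.1650   0.1125   0.7650]
(I − A)⁻¹ = adj(I−A) / det(I−A) ≈
  [   1.4124     0.6599     0.4876]
  [   0.4792     1.2358     0.4035]
  [   0.2774     0.1892     1.2863]
Δx = (I − A)⁻¹ Δd with Δd having +40 in the Optics component and 0 elsewhere.
So Δx_3 = L_31 · (+40), where L_31 = adj(I−A)_31 / det(I−A) = 0.1650 / 0.59475.
Δx_3 = 0.1650 × (+40) / 0.59475 = 6.60 / 0.59475 ≈ 11.1.

Δx_3 = 11.1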